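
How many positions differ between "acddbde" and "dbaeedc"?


Comparing "acddbde" and "dbaeedc" position by position:
  Position 0: 'a' vs 'd' => DIFFER
  Position 1: 'c' vs 'b' => DIFFER
  Position 2: 'd' vs 'a' => DIFFER
  Position 3: 'd' vs 'e' => DIFFER
  Position 4: 'b' vs 'e' => DIFFER
  Position 5: 'd' vs 'd' => same
  Position 6: 'e' vs 'c' => DIFFER
Positions that differ: 6

6


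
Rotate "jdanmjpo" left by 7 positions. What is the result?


Input: "jdanmjpo", rotate left by 7
First 7 characters: "jdanmjp"
Remaining characters: "o"
Concatenate remaining + first: "o" + "jdanmjp" = "ojdanmjp"

ojdanmjp


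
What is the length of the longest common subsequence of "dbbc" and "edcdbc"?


LCS of "dbbc" and "edcdbc"
DP table:
           e    d    c    d    b    c
      0    0    0    0    0    0    0
  d   0    0    1    1    1    1    1
  b   0    0    1    1    1    2    2
  b   0    0    1    1    1    2    2
  c   0    0    1    2    2    2    3
LCS length = dp[4][6] = 3

3


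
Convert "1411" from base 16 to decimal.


Input: "1411" in base 16
Positional expansion:
  Digit '1' (value 1) x 16^3 = 4096
  Digit '4' (value 4) x 16^2 = 1024
  Digit '1' (value 1) x 16^1 = 16
  Digit '1' (value 1) x 16^0 = 1
Sum = 5137

5137


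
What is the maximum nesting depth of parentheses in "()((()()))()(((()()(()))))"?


Input: "()((()()))()(((()()(()))))"
Tracking depth:
  Position 0 '(': depth becomes 1
  Position 1 ')': depth becomes 0
  Position 2 '(': depth becomes 1
  Position 3 '(': depth becomes 2
  Position 4 '(': depth becomes 3
  Position 5 ')': depth becomes 2
  Position 6 '(': depth becomes 3
  Position 7 ')': depth becomes 2
  Position 8 ')': depth becomes 1
  Position 9 ')': depth becomes 0
  Position 10 '(': depth becomes 1
  Position 11 ')': depth becomes 0
  Position 12 '(': depth becomes 1
  Position 13 '(': depth becomes 2
  Position 14 '(': depth becomes 3
  Position 15 '(': depth becomes 4
  Position 16 ')': depth becomes 3
  Position 17 '(': depth becomes 4
  Position 18 ')': depth becomes 3
  Position 19 '(': depth becomes 4
  Position 20 '(': depth becomes 5
  Position 21 ')': depth becomes 4
  Position 22 ')': depth becomes 3
  Position 23 ')': depth becomes 2
  Position 24 ')': depth becomes 1
  Position 25 ')': depth becomes 0
Maximum depth reached: 5

5


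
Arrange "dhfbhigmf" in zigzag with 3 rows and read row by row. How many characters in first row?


Zigzag "dhfbhigmf" into 3 rows:
Placing characters:
  'd' => row 0
  'h' => row 1
  'f' => row 2
  'b' => row 1
  'h' => row 0
  'i' => row 1
  'g' => row 2
  'm' => row 1
  'f' => row 0
Rows:
  Row 0: "dhf"
  Row 1: "hbim"
  Row 2: "fg"
First row length: 3

3


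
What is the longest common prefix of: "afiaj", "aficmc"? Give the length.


Words: afiaj, aficmc
  Position 0: all 'a' => match
  Position 1: all 'f' => match
  Position 2: all 'i' => match
  Position 3: ('a', 'c') => mismatch, stop
LCP = "afi" (length 3)

3


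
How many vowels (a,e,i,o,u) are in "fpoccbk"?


Input: fpoccbk
Checking each character:
  'f' at position 0: consonant
  'p' at position 1: consonant
  'o' at position 2: vowel (running total: 1)
  'c' at position 3: consonant
  'c' at position 4: consonant
  'b' at position 5: consonant
  'k' at position 6: consonant
Total vowels: 1

1


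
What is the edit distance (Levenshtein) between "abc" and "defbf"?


Computing edit distance: "abc" -> "defbf"
DP table:
           d    e    f    b    f
      0    1    2    3    4    5
  a   1    1    2    3    4    5
  b   2    2    2    3    3    4
  c   3    3    3    3    4    4
Edit distance = dp[3][5] = 4

4


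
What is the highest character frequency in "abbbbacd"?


Input: abbbbacd
Character counts:
  'a': 2
  'b': 4
  'c': 1
  'd': 1
Maximum frequency: 4

4


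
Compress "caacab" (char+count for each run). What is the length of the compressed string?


Input: caacab
Runs:
  'c' x 1 => "c1"
  'a' x 2 => "a2"
  'c' x 1 => "c1"
  'a' x 1 => "a1"
  'b' x 1 => "b1"
Compressed: "c1a2c1a1b1"
Compressed length: 10

10


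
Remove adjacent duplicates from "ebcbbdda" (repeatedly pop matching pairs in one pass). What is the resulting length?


Input: ebcbbdda
Stack-based adjacent duplicate removal:
  Read 'e': push. Stack: e
  Read 'b': push. Stack: eb
  Read 'c': push. Stack: ebc
  Read 'b': push. Stack: ebcb
  Read 'b': matches stack top 'b' => pop. Stack: ebc
  Read 'd': push. Stack: ebcd
  Read 'd': matches stack top 'd' => pop. Stack: ebc
  Read 'a': push. Stack: ebca
Final stack: "ebca" (length 4)

4


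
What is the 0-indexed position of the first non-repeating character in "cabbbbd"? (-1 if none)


Input: cabbbbd
Character frequencies:
  'a': 1
  'b': 4
  'c': 1
  'd': 1
Scanning left to right for freq == 1:
  Position 0 ('c'): unique! => answer = 0

0


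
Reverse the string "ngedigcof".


Input: ngedigcof
Reading characters right to left:
  Position 8: 'f'
  Position 7: 'o'
  Position 6: 'c'
  Position 5: 'g'
  Position 4: 'i'
  Position 3: 'd'
  Position 2: 'e'
  Position 1: 'g'
  Position 0: 'n'
Reversed: focgidegn

focgidegn


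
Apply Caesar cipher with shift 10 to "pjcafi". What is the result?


Caesar cipher: shift "pjcafi" by 10
  'p' (pos 15) + 10 = pos 25 = 'z'
  'j' (pos 9) + 10 = pos 19 = 't'
  'c' (pos 2) + 10 = pos 12 = 'm'
  'a' (pos 0) + 10 = pos 10 = 'k'
  'f' (pos 5) + 10 = pos 15 = 'p'
  'i' (pos 8) + 10 = pos 18 = 's'
Result: ztmkps

ztmkps


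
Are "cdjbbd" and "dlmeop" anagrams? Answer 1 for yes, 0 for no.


Strings: "cdjbbd", "dlmeop"
Sorted first:  bbcddj
Sorted second: delmop
Differ at position 0: 'b' vs 'd' => not anagrams

0


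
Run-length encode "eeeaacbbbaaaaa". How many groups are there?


Input: eeeaacbbbaaaaa
Scanning for consecutive runs:
  Group 1: 'e' x 3 (positions 0-2)
  Group 2: 'a' x 2 (positions 3-4)
  Group 3: 'c' x 1 (positions 5-5)
  Group 4: 'b' x 3 (positions 6-8)
  Group 5: 'a' x 5 (positions 9-13)
Total groups: 5

5


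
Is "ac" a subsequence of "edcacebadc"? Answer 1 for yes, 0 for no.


Check if "ac" is a subsequence of "edcacebadc"
Greedy scan:
  Position 0 ('e'): no match needed
  Position 1 ('d'): no match needed
  Position 2 ('c'): no match needed
  Position 3 ('a'): matches sub[0] = 'a'
  Position 4 ('c'): matches sub[1] = 'c'
  Position 5 ('e'): no match needed
  Position 6 ('b'): no match needed
  Position 7 ('a'): no match needed
  Position 8 ('d'): no match needed
  Position 9 ('c'): no match needed
All 2 characters matched => is a subsequence

1


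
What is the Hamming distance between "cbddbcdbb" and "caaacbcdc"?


Comparing "cbddbcdbb" and "caaacbcdc" position by position:
  Position 0: 'c' vs 'c' => same
  Position 1: 'b' vs 'a' => differ
  Position 2: 'd' vs 'a' => differ
  Position 3: 'd' vs 'a' => differ
  Position 4: 'b' vs 'c' => differ
  Position 5: 'c' vs 'b' => differ
  Position 6: 'd' vs 'c' => differ
  Position 7: 'b' vs 'd' => differ
  Position 8: 'b' vs 'c' => differ
Total differences (Hamming distance): 8

8


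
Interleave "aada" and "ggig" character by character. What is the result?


Interleaving "aada" and "ggig":
  Position 0: 'a' from first, 'g' from second => "ag"
  Position 1: 'a' from first, 'g' from second => "ag"
  Position 2: 'd' from first, 'i' from second => "di"
  Position 3: 'a' from first, 'g' from second => "ag"
Result: agagdiag

agagdiag


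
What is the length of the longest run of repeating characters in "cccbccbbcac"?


Input: "cccbccbbcac"
Scanning for longest run:
  Position 1 ('c'): continues run of 'c', length=2
  Position 2 ('c'): continues run of 'c', length=3
  Position 3 ('b'): new char, reset run to 1
  Position 4 ('c'): new char, reset run to 1
  Position 5 ('c'): continues run of 'c', length=2
  Position 6 ('b'): new char, reset run to 1
  Position 7 ('b'): continues run of 'b', length=2
  Position 8 ('c'): new char, reset run to 1
  Position 9 ('a'): new char, reset run to 1
  Position 10 ('c'): new char, reset run to 1
Longest run: 'c' with length 3

3


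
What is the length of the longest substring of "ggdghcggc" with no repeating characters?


Input: "ggdghcggc"
Sliding window (track last position of each char):
  Position 0 ('g'): window [0,0] length 1 -- new best
  Position 1 ('g'): repeat (last at 0), move window start to 1
  Position 1 ('g'): window [1,1] length 1
  Position 2 ('d'): window [1,2] length 2 -- new best
  Position 3 ('g'): repeat (last at 1), move window start to 2
  Position 3 ('g'): window [2,3] length 2
  Position 4 ('h'): window [2,4] length 3 -- new best
  Position 5 ('c'): window [2,5] length 4 -- new best
  Position 6 ('g'): repeat (last at 3), move window start to 4
  Position 6 ('g'): window [4,6] length 3
  Position 7 ('g'): repeat (last at 6), move window start to 7
  Position 7 ('g'): window [7,7] length 1
  Position 8 ('c'): window [7,8] length 2
Longest substring with no repeats: "dghc" with length 4

4


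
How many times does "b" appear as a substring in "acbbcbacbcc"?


Searching for "b" in "acbbcbacbcc"
Scanning each position:
  Position 0: "a" => no
  Position 1: "c" => no
  Position 2: "b" => MATCH
  Position 3: "b" => MATCH
  Position 4: "c" => no
  Position 5: "b" => MATCH
  Position 6: "a" => no
  Position 7: "c" => no
  Position 8: "b" => MATCH
  Position 9: "c" => no
  Position 10: "c" => no
Total occurrences: 4

4


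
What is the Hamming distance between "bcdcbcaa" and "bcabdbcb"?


Comparing "bcdcbcaa" and "bcabdbcb" position by position:
  Position 0: 'b' vs 'b' => same
  Position 1: 'c' vs 'c' => same
  Position 2: 'd' vs 'a' => differ
  Position 3: 'c' vs 'b' => differ
  Position 4: 'b' vs 'd' => differ
  Position 5: 'c' vs 'b' => differ
  Position 6: 'a' vs 'c' => differ
  Position 7: 'a' vs 'b' => differ
Total differences (Hamming distance): 6

6


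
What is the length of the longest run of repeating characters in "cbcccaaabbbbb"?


Input: "cbcccaaabbbbb"
Scanning for longest run:
  Position 1 ('b'): new char, reset run to 1
  Position 2 ('c'): new char, reset run to 1
  Position 3 ('c'): continues run of 'c', length=2
  Position 4 ('c'): continues run of 'c', length=3
  Position 5 ('a'): new char, reset run to 1
  Position 6 ('a'): continues run of 'a', length=2
  Position 7 ('a'): continues run of 'a', length=3
  Position 8 ('b'): new char, reset run to 1
  Position 9 ('b'): continues run of 'b', length=2
  Position 10 ('b'): continues run of 'b', length=3
  Position 11 ('b'): continues run of 'b', length=4
  Position 12 ('b'): continues run of 'b', length=5
Longest run: 'b' with length 5

5


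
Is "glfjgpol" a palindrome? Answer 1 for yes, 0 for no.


Input: glfjgpol
Reversed: lopgjflg
  Compare pos 0 ('g') with pos 7 ('l'): MISMATCH
  Compare pos 1 ('l') with pos 6 ('o'): MISMATCH
  Compare pos 2 ('f') with pos 5 ('p'): MISMATCH
  Compare pos 3 ('j') with pos 4 ('g'): MISMATCH
Result: not a palindrome

0


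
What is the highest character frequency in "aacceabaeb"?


Input: aacceabaeb
Character counts:
  'a': 4
  'b': 2
  'c': 2
  'e': 2
Maximum frequency: 4

4


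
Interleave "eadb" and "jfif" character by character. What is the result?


Interleaving "eadb" and "jfif":
  Position 0: 'e' from first, 'j' from second => "ej"
  Position 1: 'a' from first, 'f' from second => "af"
  Position 2: 'd' from first, 'i' from second => "di"
  Position 3: 'b' from first, 'f' from second => "bf"
Result: ejafdibf

ejafdibf


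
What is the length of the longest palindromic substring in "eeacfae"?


Input: "eeacfae"
Checking substrings for palindromes:
  [0:2] "ee" (len 2) => palindrome
Longest palindromic substring: "ee" with length 2

2


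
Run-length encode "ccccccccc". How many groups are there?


Input: ccccccccc
Scanning for consecutive runs:
  Group 1: 'c' x 9 (positions 0-8)
Total groups: 1

1


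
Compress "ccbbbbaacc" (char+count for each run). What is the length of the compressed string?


Input: ccbbbbaacc
Runs:
  'c' x 2 => "c2"
  'b' x 4 => "b4"
  'a' x 2 => "a2"
  'c' x 2 => "c2"
Compressed: "c2b4a2c2"
Compressed length: 8

8


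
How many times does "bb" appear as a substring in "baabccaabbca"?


Searching for "bb" in "baabccaabbca"
Scanning each position:
  Position 0: "ba" => no
  Position 1: "aa" => no
  Position 2: "ab" => no
  Position 3: "bc" => no
  Position 4: "cc" => no
  Position 5: "ca" => no
  Position 6: "aa" => no
  Position 7: "ab" => no
  Position 8: "bb" => MATCH
  Position 9: "bc" => no
  Position 10: "ca" => no
Total occurrences: 1

1


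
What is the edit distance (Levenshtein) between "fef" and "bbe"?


Computing edit distance: "fef" -> "bbe"
DP table:
           b    b    e
      0    1    2    3
  f   1    1    2    3
  e   2    2    2    2
  f   3    3    3    3
Edit distance = dp[3][3] = 3

3


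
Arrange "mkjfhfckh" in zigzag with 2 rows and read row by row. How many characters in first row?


Zigzag "mkjfhfckh" into 2 rows:
Placing characters:
  'm' => row 0
  'k' => row 1
  'j' => row 0
  'f' => row 1
  'h' => row 0
  'f' => row 1
  'c' => row 0
  'k' => row 1
  'h' => row 0
Rows:
  Row 0: "mjhch"
  Row 1: "kffk"
First row length: 5

5


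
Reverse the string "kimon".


Input: kimon
Reading characters right to left:
  Position 4: 'n'
  Position 3: 'o'
  Position 2: 'm'
  Position 1: 'i'
  Position 0: 'k'
Reversed: nomik

nomik


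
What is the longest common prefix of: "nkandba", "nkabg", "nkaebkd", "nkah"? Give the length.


Words: nkandba, nkabg, nkaebkd, nkah
  Position 0: all 'n' => match
  Position 1: all 'k' => match
  Position 2: all 'a' => match
  Position 3: ('n', 'b', 'e', 'h') => mismatch, stop
LCP = "nka" (length 3)

3


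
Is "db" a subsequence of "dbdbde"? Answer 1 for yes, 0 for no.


Check if "db" is a subsequence of "dbdbde"
Greedy scan:
  Position 0 ('d'): matches sub[0] = 'd'
  Position 1 ('b'): matches sub[1] = 'b'
  Position 2 ('d'): no match needed
  Position 3 ('b'): no match needed
  Position 4 ('d'): no match needed
  Position 5 ('e'): no match needed
All 2 characters matched => is a subsequence

1


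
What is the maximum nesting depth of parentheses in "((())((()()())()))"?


Input: "((())((()()())()))"
Tracking depth:
  Position 0 '(': depth becomes 1
  Position 1 '(': depth becomes 2
  Position 2 '(': depth becomes 3
  Position 3 ')': depth becomes 2
  Position 4 ')': depth becomes 1
  Position 5 '(': depth becomes 2
  Position 6 '(': depth becomes 3
  Position 7 '(': depth becomes 4
  Position 8 ')': depth becomes 3
  Position 9 '(': depth becomes 4
  Position 10 ')': depth becomes 3
  Position 11 '(': depth becomes 4
  Position 12 ')': depth becomes 3
  Position 13 ')': depth becomes 2
  Position 14 '(': depth becomes 3
  Position 15 ')': depth becomes 2
  Position 16 ')': depth becomes 1
  Position 17 ')': depth becomes 0
Maximum depth reached: 4

4


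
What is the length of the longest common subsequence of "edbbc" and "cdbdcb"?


LCS of "edbbc" and "cdbdcb"
DP table:
           c    d    b    d    c    b
      0    0    0    0    0    0    0
  e   0    0    0    0    0    0    0
  d   0    0    1    1    1    1    1
  b   0    0    1    2    2    2    2
  b   0    0    1    2    2    2    3
  c   0    1    1    2    2    3    3
LCS length = dp[5][6] = 3

3


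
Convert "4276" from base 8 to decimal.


Input: "4276" in base 8
Positional expansion:
  Digit '4' (value 4) x 8^3 = 2048
  Digit '2' (value 2) x 8^2 = 128
  Digit '7' (value 7) x 8^1 = 56
  Digit '6' (value 6) x 8^0 = 6
Sum = 2238

2238


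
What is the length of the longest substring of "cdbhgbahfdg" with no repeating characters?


Input: "cdbhgbahfdg"
Sliding window (track last position of each char):
  Position 0 ('c'): window [0,0] length 1 -- new best
  Position 1 ('d'): window [0,1] length 2 -- new best
  Position 2 ('b'): window [0,2] length 3 -- new best
  Position 3 ('h'): window [0,3] length 4 -- new best
  Position 4 ('g'): window [0,4] length 5 -- new best
  Position 5 ('b'): repeat (last at 2), move window start to 3
  Position 5 ('b'): window [3,5] length 3
  Position 6 ('a'): window [3,6] length 4
  Position 7 ('h'): repeat (last at 3), move window start to 4
  Position 7 ('h'): window [4,7] length 4
  Position 8 ('f'): window [4,8] length 5
  Position 9 ('d'): window [4,9] length 6 -- new best
  Position 10 ('g'): repeat (last at 4), move window start to 5
  Position 10 ('g'): window [5,10] length 6
Longest substring with no repeats: "gbahfd" with length 6

6


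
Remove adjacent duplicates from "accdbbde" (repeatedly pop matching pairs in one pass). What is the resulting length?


Input: accdbbde
Stack-based adjacent duplicate removal:
  Read 'a': push. Stack: a
  Read 'c': push. Stack: ac
  Read 'c': matches stack top 'c' => pop. Stack: a
  Read 'd': push. Stack: ad
  Read 'b': push. Stack: adb
  Read 'b': matches stack top 'b' => pop. Stack: ad
  Read 'd': matches stack top 'd' => pop. Stack: a
  Read 'e': push. Stack: ae
Final stack: "ae" (length 2)

2


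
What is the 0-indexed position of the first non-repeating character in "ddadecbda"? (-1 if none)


Input: ddadecbda
Character frequencies:
  'a': 2
  'b': 1
  'c': 1
  'd': 4
  'e': 1
Scanning left to right for freq == 1:
  Position 0 ('d'): freq=4, skip
  Position 1 ('d'): freq=4, skip
  Position 2 ('a'): freq=2, skip
  Position 3 ('d'): freq=4, skip
  Position 4 ('e'): unique! => answer = 4

4


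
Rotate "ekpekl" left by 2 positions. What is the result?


Input: "ekpekl", rotate left by 2
First 2 characters: "ek"
Remaining characters: "pekl"
Concatenate remaining + first: "pekl" + "ek" = "peklek"

peklek


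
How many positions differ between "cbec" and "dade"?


Comparing "cbec" and "dade" position by position:
  Position 0: 'c' vs 'd' => DIFFER
  Position 1: 'b' vs 'a' => DIFFER
  Position 2: 'e' vs 'd' => DIFFER
  Position 3: 'c' vs 'e' => DIFFER
Positions that differ: 4

4


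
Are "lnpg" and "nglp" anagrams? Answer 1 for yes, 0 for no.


Strings: "lnpg", "nglp"
Sorted first:  glnp
Sorted second: glnp
Sorted forms match => anagrams

1


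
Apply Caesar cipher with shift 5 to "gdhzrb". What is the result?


Caesar cipher: shift "gdhzrb" by 5
  'g' (pos 6) + 5 = pos 11 = 'l'
  'd' (pos 3) + 5 = pos 8 = 'i'
  'h' (pos 7) + 5 = pos 12 = 'm'
  'z' (pos 25) + 5 = pos 4 = 'e'
  'r' (pos 17) + 5 = pos 22 = 'w'
  'b' (pos 1) + 5 = pos 6 = 'g'
Result: limewg

limewg


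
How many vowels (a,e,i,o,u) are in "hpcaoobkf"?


Input: hpcaoobkf
Checking each character:
  'h' at position 0: consonant
  'p' at position 1: consonant
  'c' at position 2: consonant
  'a' at position 3: vowel (running total: 1)
  'o' at position 4: vowel (running total: 2)
  'o' at position 5: vowel (running total: 3)
  'b' at position 6: consonant
  'k' at position 7: consonant
  'f' at position 8: consonant
Total vowels: 3

3


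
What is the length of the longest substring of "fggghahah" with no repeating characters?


Input: "fggghahah"
Sliding window (track last position of each char):
  Position 0 ('f'): window [0,0] length 1 -- new best
  Position 1 ('g'): window [0,1] length 2 -- new best
  Position 2 ('g'): repeat (last at 1), move window start to 2
  Position 2 ('g'): window [2,2] length 1
  Position 3 ('g'): repeat (last at 2), move window start to 3
  Position 3 ('g'): window [3,3] length 1
  Position 4 ('h'): window [3,4] length 2
  Position 5 ('a'): window [3,5] length 3 -- new best
  Position 6 ('h'): repeat (last at 4), move window start to 5
  Position 6 ('h'): window [5,6] length 2
  Position 7 ('a'): repeat (last at 5), move window start to 6
  Position 7 ('a'): window [6,7] length 2
  Position 8 ('h'): repeat (last at 6), move window start to 7
  Position 8 ('h'): window [7,8] length 2
Longest substring with no repeats: "gha" with length 3

3


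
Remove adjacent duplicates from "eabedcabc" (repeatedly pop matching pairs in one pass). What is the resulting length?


Input: eabedcabc
Stack-based adjacent duplicate removal:
  Read 'e': push. Stack: e
  Read 'a': push. Stack: ea
  Read 'b': push. Stack: eab
  Read 'e': push. Stack: eabe
  Read 'd': push. Stack: eabed
  Read 'c': push. Stack: eabedc
  Read 'a': push. Stack: eabedca
  Read 'b': push. Stack: eabedcab
  Read 'c': push. Stack: eabedcabc
Final stack: "eabedcabc" (length 9)

9


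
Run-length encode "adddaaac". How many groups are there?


Input: adddaaac
Scanning for consecutive runs:
  Group 1: 'a' x 1 (positions 0-0)
  Group 2: 'd' x 3 (positions 1-3)
  Group 3: 'a' x 3 (positions 4-6)
  Group 4: 'c' x 1 (positions 7-7)
Total groups: 4

4


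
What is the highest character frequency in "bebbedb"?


Input: bebbedb
Character counts:
  'b': 4
  'd': 1
  'e': 2
Maximum frequency: 4

4


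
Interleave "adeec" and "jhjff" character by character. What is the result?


Interleaving "adeec" and "jhjff":
  Position 0: 'a' from first, 'j' from second => "aj"
  Position 1: 'd' from first, 'h' from second => "dh"
  Position 2: 'e' from first, 'j' from second => "ej"
  Position 3: 'e' from first, 'f' from second => "ef"
  Position 4: 'c' from first, 'f' from second => "cf"
Result: ajdhejefcf

ajdhejefcf


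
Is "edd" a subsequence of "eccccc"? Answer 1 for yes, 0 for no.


Check if "edd" is a subsequence of "eccccc"
Greedy scan:
  Position 0 ('e'): matches sub[0] = 'e'
  Position 1 ('c'): no match needed
  Position 2 ('c'): no match needed
  Position 3 ('c'): no match needed
  Position 4 ('c'): no match needed
  Position 5 ('c'): no match needed
Only matched 1/3 characters => not a subsequence

0


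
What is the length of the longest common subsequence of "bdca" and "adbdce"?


LCS of "bdca" and "adbdce"
DP table:
           a    d    b    d    c    e
      0    0    0    0    0    0    0
  b   0    0    0    1    1    1    1
  d   0    0    1    1    2    2    2
  c   0    0    1    1    2    3    3
  a   0    1    1    1    2    3    3
LCS length = dp[4][6] = 3

3


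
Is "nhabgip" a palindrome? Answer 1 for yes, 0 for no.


Input: nhabgip
Reversed: pigbahn
  Compare pos 0 ('n') with pos 6 ('p'): MISMATCH
  Compare pos 1 ('h') with pos 5 ('i'): MISMATCH
  Compare pos 2 ('a') with pos 4 ('g'): MISMATCH
Result: not a palindrome

0


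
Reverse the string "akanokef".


Input: akanokef
Reading characters right to left:
  Position 7: 'f'
  Position 6: 'e'
  Position 5: 'k'
  Position 4: 'o'
  Position 3: 'n'
  Position 2: 'a'
  Position 1: 'k'
  Position 0: 'a'
Reversed: fekonaka

fekonaka


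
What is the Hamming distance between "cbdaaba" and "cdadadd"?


Comparing "cbdaaba" and "cdadadd" position by position:
  Position 0: 'c' vs 'c' => same
  Position 1: 'b' vs 'd' => differ
  Position 2: 'd' vs 'a' => differ
  Position 3: 'a' vs 'd' => differ
  Position 4: 'a' vs 'a' => same
  Position 5: 'b' vs 'd' => differ
  Position 6: 'a' vs 'd' => differ
Total differences (Hamming distance): 5

5


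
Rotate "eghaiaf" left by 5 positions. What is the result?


Input: "eghaiaf", rotate left by 5
First 5 characters: "eghai"
Remaining characters: "af"
Concatenate remaining + first: "af" + "eghai" = "afeghai"

afeghai


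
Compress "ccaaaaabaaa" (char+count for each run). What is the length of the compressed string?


Input: ccaaaaabaaa
Runs:
  'c' x 2 => "c2"
  'a' x 5 => "a5"
  'b' x 1 => "b1"
  'a' x 3 => "a3"
Compressed: "c2a5b1a3"
Compressed length: 8

8


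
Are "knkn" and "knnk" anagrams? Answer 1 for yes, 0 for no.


Strings: "knkn", "knnk"
Sorted first:  kknn
Sorted second: kknn
Sorted forms match => anagrams

1


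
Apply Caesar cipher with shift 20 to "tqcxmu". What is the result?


Caesar cipher: shift "tqcxmu" by 20
  't' (pos 19) + 20 = pos 13 = 'n'
  'q' (pos 16) + 20 = pos 10 = 'k'
  'c' (pos 2) + 20 = pos 22 = 'w'
  'x' (pos 23) + 20 = pos 17 = 'r'
  'm' (pos 12) + 20 = pos 6 = 'g'
  'u' (pos 20) + 20 = pos 14 = 'o'
Result: nkwrgo

nkwrgo


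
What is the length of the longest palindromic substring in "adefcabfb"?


Input: "adefcabfb"
Checking substrings for palindromes:
  [6:9] "bfb" (len 3) => palindrome
Longest palindromic substring: "bfb" with length 3

3


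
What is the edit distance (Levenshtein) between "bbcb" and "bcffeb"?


Computing edit distance: "bbcb" -> "bcffeb"
DP table:
           b    c    f    f    e    b
      0    1    2    3    4    5    6
  b   1    0    1    2    3    4    5
  b   2    1    1    2    3    4    4
  c   3    2    1    2    3    4    5
  b   4    3    2    2    3    4    4
Edit distance = dp[4][6] = 4

4


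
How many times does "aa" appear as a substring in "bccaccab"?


Searching for "aa" in "bccaccab"
Scanning each position:
  Position 0: "bc" => no
  Position 1: "cc" => no
  Position 2: "ca" => no
  Position 3: "ac" => no
  Position 4: "cc" => no
  Position 5: "ca" => no
  Position 6: "ab" => no
Total occurrences: 0

0


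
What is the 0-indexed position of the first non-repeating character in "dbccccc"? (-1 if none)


Input: dbccccc
Character frequencies:
  'b': 1
  'c': 5
  'd': 1
Scanning left to right for freq == 1:
  Position 0 ('d'): unique! => answer = 0

0


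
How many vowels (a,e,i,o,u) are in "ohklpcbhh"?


Input: ohklpcbhh
Checking each character:
  'o' at position 0: vowel (running total: 1)
  'h' at position 1: consonant
  'k' at position 2: consonant
  'l' at position 3: consonant
  'p' at position 4: consonant
  'c' at position 5: consonant
  'b' at position 6: consonant
  'h' at position 7: consonant
  'h' at position 8: consonant
Total vowels: 1

1


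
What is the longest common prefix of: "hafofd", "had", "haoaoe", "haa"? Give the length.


Words: hafofd, had, haoaoe, haa
  Position 0: all 'h' => match
  Position 1: all 'a' => match
  Position 2: ('f', 'd', 'o', 'a') => mismatch, stop
LCP = "ha" (length 2)

2


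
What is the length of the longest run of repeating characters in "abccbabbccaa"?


Input: "abccbabbccaa"
Scanning for longest run:
  Position 1 ('b'): new char, reset run to 1
  Position 2 ('c'): new char, reset run to 1
  Position 3 ('c'): continues run of 'c', length=2
  Position 4 ('b'): new char, reset run to 1
  Position 5 ('a'): new char, reset run to 1
  Position 6 ('b'): new char, reset run to 1
  Position 7 ('b'): continues run of 'b', length=2
  Position 8 ('c'): new char, reset run to 1
  Position 9 ('c'): continues run of 'c', length=2
  Position 10 ('a'): new char, reset run to 1
  Position 11 ('a'): continues run of 'a', length=2
Longest run: 'c' with length 2

2


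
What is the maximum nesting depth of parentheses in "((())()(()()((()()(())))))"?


Input: "((())()(()()((()()(())))))"
Tracking depth:
  Position 0 '(': depth becomes 1
  Position 1 '(': depth becomes 2
  Position 2 '(': depth becomes 3
  Position 3 ')': depth becomes 2
  Position 4 ')': depth becomes 1
  Position 5 '(': depth becomes 2
  Position 6 ')': depth becomes 1
  Position 7 '(': depth becomes 2
  Position 8 '(': depth becomes 3
  Position 9 ')': depth becomes 2
  Position 10 '(': depth becomes 3
  Position 11 ')': depth becomes 2
  Position 12 '(': depth becomes 3
  Position 13 '(': depth becomes 4
  Position 14 '(': depth becomes 5
  Position 15 ')': depth becomes 4
  Position 16 '(': depth becomes 5
  Position 17 ')': depth becomes 4
  Position 18 '(': depth becomes 5
  Position 19 '(': depth becomes 6
  Position 20 ')': depth becomes 5
  Position 21 ')': depth becomes 4
  Position 22 ')': depth becomes 3
  Position 23 ')': depth becomes 2
  Position 24 ')': depth becomes 1
  Position 25 ')': depth becomes 0
Maximum depth reached: 6

6


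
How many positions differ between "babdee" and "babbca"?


Comparing "babdee" and "babbca" position by position:
  Position 0: 'b' vs 'b' => same
  Position 1: 'a' vs 'a' => same
  Position 2: 'b' vs 'b' => same
  Position 3: 'd' vs 'b' => DIFFER
  Position 4: 'e' vs 'c' => DIFFER
  Position 5: 'e' vs 'a' => DIFFER
Positions that differ: 3

3


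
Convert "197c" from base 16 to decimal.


Input: "197c" in base 16
Positional expansion:
  Digit '1' (value 1) x 16^3 = 4096
  Digit '9' (value 9) x 16^2 = 2304
  Digit '7' (value 7) x 16^1 = 112
  Digit 'c' (value 12) x 16^0 = 12
Sum = 6524

6524


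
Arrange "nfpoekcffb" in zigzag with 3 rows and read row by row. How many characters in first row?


Zigzag "nfpoekcffb" into 3 rows:
Placing characters:
  'n' => row 0
  'f' => row 1
  'p' => row 2
  'o' => row 1
  'e' => row 0
  'k' => row 1
  'c' => row 2
  'f' => row 1
  'f' => row 0
  'b' => row 1
Rows:
  Row 0: "nef"
  Row 1: "fokfb"
  Row 2: "pc"
First row length: 3

3


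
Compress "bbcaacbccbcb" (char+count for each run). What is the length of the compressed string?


Input: bbcaacbccbcb
Runs:
  'b' x 2 => "b2"
  'c' x 1 => "c1"
  'a' x 2 => "a2"
  'c' x 1 => "c1"
  'b' x 1 => "b1"
  'c' x 2 => "c2"
  'b' x 1 => "b1"
  'c' x 1 => "c1"
  'b' x 1 => "b1"
Compressed: "b2c1a2c1b1c2b1c1b1"
Compressed length: 18

18


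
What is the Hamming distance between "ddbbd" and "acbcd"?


Comparing "ddbbd" and "acbcd" position by position:
  Position 0: 'd' vs 'a' => differ
  Position 1: 'd' vs 'c' => differ
  Position 2: 'b' vs 'b' => same
  Position 3: 'b' vs 'c' => differ
  Position 4: 'd' vs 'd' => same
Total differences (Hamming distance): 3

3


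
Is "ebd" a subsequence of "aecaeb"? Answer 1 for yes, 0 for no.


Check if "ebd" is a subsequence of "aecaeb"
Greedy scan:
  Position 0 ('a'): no match needed
  Position 1 ('e'): matches sub[0] = 'e'
  Position 2 ('c'): no match needed
  Position 3 ('a'): no match needed
  Position 4 ('e'): no match needed
  Position 5 ('b'): matches sub[1] = 'b'
Only matched 2/3 characters => not a subsequence

0


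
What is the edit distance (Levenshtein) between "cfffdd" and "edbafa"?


Computing edit distance: "cfffdd" -> "edbafa"
DP table:
           e    d    b    a    f    a
      0    1    2    3    4    5    6
  c   1    1    2    3    4    5    6
  f   2    2    2    3    4    4    5
  f   3    3    3    3    4    4    5
  f   4    4    4    4    4    4    5
  d   5    5    4    5    5    5    5
  d   6    6    5    5    6    6    6
Edit distance = dp[6][6] = 6

6


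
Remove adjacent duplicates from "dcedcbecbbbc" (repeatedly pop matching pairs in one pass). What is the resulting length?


Input: dcedcbecbbbc
Stack-based adjacent duplicate removal:
  Read 'd': push. Stack: d
  Read 'c': push. Stack: dc
  Read 'e': push. Stack: dce
  Read 'd': push. Stack: dced
  Read 'c': push. Stack: dcedc
  Read 'b': push. Stack: dcedcb
  Read 'e': push. Stack: dcedcbe
  Read 'c': push. Stack: dcedcbec
  Read 'b': push. Stack: dcedcbecb
  Read 'b': matches stack top 'b' => pop. Stack: dcedcbec
  Read 'b': push. Stack: dcedcbecb
  Read 'c': push. Stack: dcedcbecbc
Final stack: "dcedcbecbc" (length 10)

10


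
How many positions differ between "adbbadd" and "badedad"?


Comparing "adbbadd" and "badedad" position by position:
  Position 0: 'a' vs 'b' => DIFFER
  Position 1: 'd' vs 'a' => DIFFER
  Position 2: 'b' vs 'd' => DIFFER
  Position 3: 'b' vs 'e' => DIFFER
  Position 4: 'a' vs 'd' => DIFFER
  Position 5: 'd' vs 'a' => DIFFER
  Position 6: 'd' vs 'd' => same
Positions that differ: 6

6


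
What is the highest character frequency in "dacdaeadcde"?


Input: dacdaeadcde
Character counts:
  'a': 3
  'c': 2
  'd': 4
  'e': 2
Maximum frequency: 4

4


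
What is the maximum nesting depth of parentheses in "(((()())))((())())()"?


Input: "(((()())))((())())()"
Tracking depth:
  Position 0 '(': depth becomes 1
  Position 1 '(': depth becomes 2
  Position 2 '(': depth becomes 3
  Position 3 '(': depth becomes 4
  Position 4 ')': depth becomes 3
  Position 5 '(': depth becomes 4
  Position 6 ')': depth becomes 3
  Position 7 ')': depth becomes 2
  Position 8 ')': depth becomes 1
  Position 9 ')': depth becomes 0
  Position 10 '(': depth becomes 1
  Position 11 '(': depth becomes 2
  Position 12 '(': depth becomes 3
  Position 13 ')': depth becomes 2
  Position 14 ')': depth becomes 1
  Position 15 '(': depth becomes 2
  Position 16 ')': depth becomes 1
  Position 17 ')': depth becomes 0
  Position 18 '(': depth becomes 1
  Position 19 ')': depth becomes 0
Maximum depth reached: 4

4


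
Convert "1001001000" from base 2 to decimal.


Input: "1001001000" in base 2
Positional expansion:
  Digit '1' (value 1) x 2^9 = 512
  Digit '0' (value 0) x 2^8 = 0
  Digit '0' (value 0) x 2^7 = 0
  Digit '1' (value 1) x 2^6 = 64
  Digit '0' (value 0) x 2^5 = 0
  Digit '0' (value 0) x 2^4 = 0
  Digit '1' (value 1) x 2^3 = 8
  Digit '0' (value 0) x 2^2 = 0
  Digit '0' (value 0) x 2^1 = 0
  Digit '0' (value 0) x 2^0 = 0
Sum = 584

584


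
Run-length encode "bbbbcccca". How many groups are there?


Input: bbbbcccca
Scanning for consecutive runs:
  Group 1: 'b' x 4 (positions 0-3)
  Group 2: 'c' x 4 (positions 4-7)
  Group 3: 'a' x 1 (positions 8-8)
Total groups: 3

3


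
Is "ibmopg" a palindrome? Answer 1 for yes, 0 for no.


Input: ibmopg
Reversed: gpombi
  Compare pos 0 ('i') with pos 5 ('g'): MISMATCH
  Compare pos 1 ('b') with pos 4 ('p'): MISMATCH
  Compare pos 2 ('m') with pos 3 ('o'): MISMATCH
Result: not a palindrome

0


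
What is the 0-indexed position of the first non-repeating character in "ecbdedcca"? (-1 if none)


Input: ecbdedcca
Character frequencies:
  'a': 1
  'b': 1
  'c': 3
  'd': 2
  'e': 2
Scanning left to right for freq == 1:
  Position 0 ('e'): freq=2, skip
  Position 1 ('c'): freq=3, skip
  Position 2 ('b'): unique! => answer = 2

2


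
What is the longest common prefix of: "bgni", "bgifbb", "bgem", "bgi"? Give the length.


Words: bgni, bgifbb, bgem, bgi
  Position 0: all 'b' => match
  Position 1: all 'g' => match
  Position 2: ('n', 'i', 'e', 'i') => mismatch, stop
LCP = "bg" (length 2)

2


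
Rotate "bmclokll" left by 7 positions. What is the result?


Input: "bmclokll", rotate left by 7
First 7 characters: "bmclokl"
Remaining characters: "l"
Concatenate remaining + first: "l" + "bmclokl" = "lbmclokl"

lbmclokl


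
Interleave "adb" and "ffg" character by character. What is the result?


Interleaving "adb" and "ffg":
  Position 0: 'a' from first, 'f' from second => "af"
  Position 1: 'd' from first, 'f' from second => "df"
  Position 2: 'b' from first, 'g' from second => "bg"
Result: afdfbg

afdfbg


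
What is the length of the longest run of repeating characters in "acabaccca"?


Input: "acabaccca"
Scanning for longest run:
  Position 1 ('c'): new char, reset run to 1
  Position 2 ('a'): new char, reset run to 1
  Position 3 ('b'): new char, reset run to 1
  Position 4 ('a'): new char, reset run to 1
  Position 5 ('c'): new char, reset run to 1
  Position 6 ('c'): continues run of 'c', length=2
  Position 7 ('c'): continues run of 'c', length=3
  Position 8 ('a'): new char, reset run to 1
Longest run: 'c' with length 3

3


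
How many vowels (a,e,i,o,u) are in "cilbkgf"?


Input: cilbkgf
Checking each character:
  'c' at position 0: consonant
  'i' at position 1: vowel (running total: 1)
  'l' at position 2: consonant
  'b' at position 3: consonant
  'k' at position 4: consonant
  'g' at position 5: consonant
  'f' at position 6: consonant
Total vowels: 1

1


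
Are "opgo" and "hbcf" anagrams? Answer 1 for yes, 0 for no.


Strings: "opgo", "hbcf"
Sorted first:  goop
Sorted second: bcfh
Differ at position 0: 'g' vs 'b' => not anagrams

0


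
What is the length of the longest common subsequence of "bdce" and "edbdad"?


LCS of "bdce" and "edbdad"
DP table:
           e    d    b    d    a    d
      0    0    0    0    0    0    0
  b   0    0    0    1    1    1    1
  d   0    0    1    1    2    2    2
  c   0    0    1    1    2    2    2
  e   0    1    1    1    2    2    2
LCS length = dp[4][6] = 2

2


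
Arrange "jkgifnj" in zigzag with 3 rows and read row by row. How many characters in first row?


Zigzag "jkgifnj" into 3 rows:
Placing characters:
  'j' => row 0
  'k' => row 1
  'g' => row 2
  'i' => row 1
  'f' => row 0
  'n' => row 1
  'j' => row 2
Rows:
  Row 0: "jf"
  Row 1: "kin"
  Row 2: "gj"
First row length: 2

2


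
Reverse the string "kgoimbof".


Input: kgoimbof
Reading characters right to left:
  Position 7: 'f'
  Position 6: 'o'
  Position 5: 'b'
  Position 4: 'm'
  Position 3: 'i'
  Position 2: 'o'
  Position 1: 'g'
  Position 0: 'k'
Reversed: fobmiogk

fobmiogk


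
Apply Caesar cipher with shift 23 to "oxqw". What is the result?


Caesar cipher: shift "oxqw" by 23
  'o' (pos 14) + 23 = pos 11 = 'l'
  'x' (pos 23) + 23 = pos 20 = 'u'
  'q' (pos 16) + 23 = pos 13 = 'n'
  'w' (pos 22) + 23 = pos 19 = 't'
Result: lunt

lunt


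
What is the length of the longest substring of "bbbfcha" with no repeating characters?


Input: "bbbfcha"
Sliding window (track last position of each char):
  Position 0 ('b'): window [0,0] length 1 -- new best
  Position 1 ('b'): repeat (last at 0), move window start to 1
  Position 1 ('b'): window [1,1] length 1
  Position 2 ('b'): repeat (last at 1), move window start to 2
  Position 2 ('b'): window [2,2] length 1
  Position 3 ('f'): window [2,3] length 2 -- new best
  Position 4 ('c'): window [2,4] length 3 -- new best
  Position 5 ('h'): window [2,5] length 4 -- new best
  Position 6 ('a'): window [2,6] length 5 -- new best
Longest substring with no repeats: "bfcha" with length 5

5


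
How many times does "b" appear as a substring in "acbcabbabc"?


Searching for "b" in "acbcabbabc"
Scanning each position:
  Position 0: "a" => no
  Position 1: "c" => no
  Position 2: "b" => MATCH
  Position 3: "c" => no
  Position 4: "a" => no
  Position 5: "b" => MATCH
  Position 6: "b" => MATCH
  Position 7: "a" => no
  Position 8: "b" => MATCH
  Position 9: "c" => no
Total occurrences: 4

4


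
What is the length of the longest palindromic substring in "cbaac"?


Input: "cbaac"
Checking substrings for palindromes:
  [2:4] "aa" (len 2) => palindrome
Longest palindromic substring: "aa" with length 2

2


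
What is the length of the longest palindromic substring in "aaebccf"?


Input: "aaebccf"
Checking substrings for palindromes:
  [0:2] "aa" (len 2) => palindrome
  [4:6] "cc" (len 2) => palindrome
Longest palindromic substring: "aa" with length 2

2


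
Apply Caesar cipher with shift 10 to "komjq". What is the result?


Caesar cipher: shift "komjq" by 10
  'k' (pos 10) + 10 = pos 20 = 'u'
  'o' (pos 14) + 10 = pos 24 = 'y'
  'm' (pos 12) + 10 = pos 22 = 'w'
  'j' (pos 9) + 10 = pos 19 = 't'
  'q' (pos 16) + 10 = pos 0 = 'a'
Result: uywta

uywta


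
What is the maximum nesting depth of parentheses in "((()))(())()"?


Input: "((()))(())()"
Tracking depth:
  Position 0 '(': depth becomes 1
  Position 1 '(': depth becomes 2
  Position 2 '(': depth becomes 3
  Position 3 ')': depth becomes 2
  Position 4 ')': depth becomes 1
  Position 5 ')': depth becomes 0
  Position 6 '(': depth becomes 1
  Position 7 '(': depth becomes 2
  Position 8 ')': depth becomes 1
  Position 9 ')': depth becomes 0
  Position 10 '(': depth becomes 1
  Position 11 ')': depth becomes 0
Maximum depth reached: 3

3


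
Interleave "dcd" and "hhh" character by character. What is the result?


Interleaving "dcd" and "hhh":
  Position 0: 'd' from first, 'h' from second => "dh"
  Position 1: 'c' from first, 'h' from second => "ch"
  Position 2: 'd' from first, 'h' from second => "dh"
Result: dhchdh

dhchdh


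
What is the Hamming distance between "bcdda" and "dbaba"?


Comparing "bcdda" and "dbaba" position by position:
  Position 0: 'b' vs 'd' => differ
  Position 1: 'c' vs 'b' => differ
  Position 2: 'd' vs 'a' => differ
  Position 3: 'd' vs 'b' => differ
  Position 4: 'a' vs 'a' => same
Total differences (Hamming distance): 4

4


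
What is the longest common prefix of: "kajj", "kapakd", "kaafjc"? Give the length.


Words: kajj, kapakd, kaafjc
  Position 0: all 'k' => match
  Position 1: all 'a' => match
  Position 2: ('j', 'p', 'a') => mismatch, stop
LCP = "ka" (length 2)

2


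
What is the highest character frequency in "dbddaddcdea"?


Input: dbddaddcdea
Character counts:
  'a': 2
  'b': 1
  'c': 1
  'd': 6
  'e': 1
Maximum frequency: 6

6
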